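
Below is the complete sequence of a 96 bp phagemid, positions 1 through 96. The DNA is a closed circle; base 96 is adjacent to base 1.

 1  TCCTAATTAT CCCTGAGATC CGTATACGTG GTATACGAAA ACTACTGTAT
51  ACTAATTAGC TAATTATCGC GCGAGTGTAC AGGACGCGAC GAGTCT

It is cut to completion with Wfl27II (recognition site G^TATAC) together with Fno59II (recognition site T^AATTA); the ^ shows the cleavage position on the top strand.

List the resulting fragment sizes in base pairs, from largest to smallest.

Wfl27II sites (GTATAC) start at positions 22, 31, 47.
Wfl27II cuts after the first base of each site, so after positions 22, 31, 47.
Fno59II sites (TAATTA) start at positions 4, 53, 61.
Fno59II cuts after the first base of each site, so after positions 4, 53, 61.
Combined cut positions: 4, 22, 31, 47, 53, 61.
Circular molecule, 6 cuts → 6 fragments:
  5–22 → 18 bp
  23–31 → 9 bp
  32–47 → 16 bp
  48–53 → 6 bp
  54–61 → 8 bp
  62–96 then 1–4 → 35 + 4 = 39 bp
Sorted largest to smallest: 39, 18, 16, 9, 8, 6 bp.

39, 18, 16, 9, 8, 6 bp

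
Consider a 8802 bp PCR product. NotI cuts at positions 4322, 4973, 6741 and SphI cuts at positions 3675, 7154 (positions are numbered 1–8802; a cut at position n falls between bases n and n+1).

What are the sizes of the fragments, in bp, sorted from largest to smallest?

3675, 1768, 1648, 651, 647, 413 bp

Combined cut positions (sorted): 3675, 4322, 4973, 6741, 7154.
Linear molecule, 5 cuts → 6 fragments:
  3675 − 0 = 3675 bp
  4322 − 3675 = 647 bp
  4973 − 4322 = 651 bp
  6741 − 4973 = 1768 bp
  7154 − 6741 = 413 bp
  8802 − 7154 = 1648 bp
Sorted largest to smallest: 3675, 1768, 1648, 651, 647, 413 bp.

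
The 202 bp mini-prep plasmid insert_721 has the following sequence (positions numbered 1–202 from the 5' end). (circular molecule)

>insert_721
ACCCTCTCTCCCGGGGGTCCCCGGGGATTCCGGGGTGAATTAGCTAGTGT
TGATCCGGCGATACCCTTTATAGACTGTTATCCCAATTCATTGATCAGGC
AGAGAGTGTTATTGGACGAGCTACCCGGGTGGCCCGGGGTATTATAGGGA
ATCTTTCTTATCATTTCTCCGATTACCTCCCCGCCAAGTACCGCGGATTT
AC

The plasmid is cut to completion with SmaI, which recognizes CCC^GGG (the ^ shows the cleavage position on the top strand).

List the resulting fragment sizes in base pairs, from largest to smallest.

SmaI sites (CCCGGG) start at positions 10, 20, 124, 133.
SmaI cuts after base 3 of each site, so after positions 12, 22, 126, 135.
Circular molecule, 4 cuts → 4 fragments:
  13–22 → 10 bp
  23–126 → 104 bp
  127–135 → 9 bp
  136–202 then 1–12 → 67 + 12 = 79 bp
Sorted largest to smallest: 104, 79, 10, 9 bp.

104, 79, 10, 9 bp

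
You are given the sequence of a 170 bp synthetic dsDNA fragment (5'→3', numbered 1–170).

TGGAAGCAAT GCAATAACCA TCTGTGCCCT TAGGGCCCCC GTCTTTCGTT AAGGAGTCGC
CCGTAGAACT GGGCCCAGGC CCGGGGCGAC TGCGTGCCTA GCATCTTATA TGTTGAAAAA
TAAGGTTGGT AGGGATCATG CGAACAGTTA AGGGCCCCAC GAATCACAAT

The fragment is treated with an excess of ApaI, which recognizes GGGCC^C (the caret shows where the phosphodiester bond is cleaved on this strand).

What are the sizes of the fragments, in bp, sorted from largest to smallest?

ApaI sites (GGGCCC) start at positions 33, 71, 152.
ApaI cuts after base 5 of each site (before the last base), so after positions 37, 75, 156.
Linear molecule, 3 cuts → 4 fragments:
  1–37 → 37 bp
  38–75 → 38 bp
  76–156 → 81 bp
  157–170 → 14 bp
Sorted largest to smallest: 81, 38, 37, 14 bp.

81, 38, 37, 14 bp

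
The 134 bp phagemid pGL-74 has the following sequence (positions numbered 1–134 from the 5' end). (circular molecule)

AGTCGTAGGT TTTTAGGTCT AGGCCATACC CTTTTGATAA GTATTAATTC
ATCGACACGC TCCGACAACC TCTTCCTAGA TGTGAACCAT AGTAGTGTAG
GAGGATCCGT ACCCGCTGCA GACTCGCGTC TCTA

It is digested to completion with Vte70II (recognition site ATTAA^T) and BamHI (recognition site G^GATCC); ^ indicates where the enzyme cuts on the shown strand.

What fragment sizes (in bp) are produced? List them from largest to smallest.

78, 56 bp

The Vte70II site (ATTAAT) starts at position 43.
Vte70II cuts after base 5 of each site (before the last base), so after position 47.
The BamHI site (GGATCC) starts at position 103.
BamHI cuts after the first base of each site, so after position 103.
Combined cut positions: 47, 103.
Circular molecule, 2 cuts → 2 fragments:
  48–103 → 56 bp
  104–134 then 1–47 → 31 + 47 = 78 bp
Sorted largest to smallest: 78, 56 bp.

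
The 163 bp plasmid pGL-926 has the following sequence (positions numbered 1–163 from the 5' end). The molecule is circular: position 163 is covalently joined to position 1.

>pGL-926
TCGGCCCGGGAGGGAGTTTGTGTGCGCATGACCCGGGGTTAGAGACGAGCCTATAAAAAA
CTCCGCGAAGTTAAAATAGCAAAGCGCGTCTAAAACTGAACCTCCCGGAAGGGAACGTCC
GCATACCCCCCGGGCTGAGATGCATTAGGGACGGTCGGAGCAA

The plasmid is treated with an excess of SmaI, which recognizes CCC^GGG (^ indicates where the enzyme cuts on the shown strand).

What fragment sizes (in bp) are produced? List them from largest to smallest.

97, 39, 27 bp

SmaI sites (CCCGGG) start at positions 5, 32, 129.
SmaI cuts after base 3 of each site, so after positions 7, 34, 131.
Circular molecule, 3 cuts → 3 fragments:
  8–34 → 27 bp
  35–131 → 97 bp
  132–163 then 1–7 → 32 + 7 = 39 bp
Sorted largest to smallest: 97, 39, 27 bp.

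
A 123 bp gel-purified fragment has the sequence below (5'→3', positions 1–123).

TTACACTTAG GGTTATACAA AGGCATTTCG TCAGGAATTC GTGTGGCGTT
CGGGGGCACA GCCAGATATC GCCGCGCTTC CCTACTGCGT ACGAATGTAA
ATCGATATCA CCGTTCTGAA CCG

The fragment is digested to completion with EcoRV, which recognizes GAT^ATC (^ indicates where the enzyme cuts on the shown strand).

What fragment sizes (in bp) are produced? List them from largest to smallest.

67, 39, 17 bp

EcoRV sites (GATATC) start at positions 65, 104.
EcoRV cuts after base 3 of each site, so after positions 67, 106.
Linear molecule, 2 cuts → 3 fragments:
  1–67 → 67 bp
  68–106 → 39 bp
  107–123 → 17 bp
Sorted largest to smallest: 67, 39, 17 bp.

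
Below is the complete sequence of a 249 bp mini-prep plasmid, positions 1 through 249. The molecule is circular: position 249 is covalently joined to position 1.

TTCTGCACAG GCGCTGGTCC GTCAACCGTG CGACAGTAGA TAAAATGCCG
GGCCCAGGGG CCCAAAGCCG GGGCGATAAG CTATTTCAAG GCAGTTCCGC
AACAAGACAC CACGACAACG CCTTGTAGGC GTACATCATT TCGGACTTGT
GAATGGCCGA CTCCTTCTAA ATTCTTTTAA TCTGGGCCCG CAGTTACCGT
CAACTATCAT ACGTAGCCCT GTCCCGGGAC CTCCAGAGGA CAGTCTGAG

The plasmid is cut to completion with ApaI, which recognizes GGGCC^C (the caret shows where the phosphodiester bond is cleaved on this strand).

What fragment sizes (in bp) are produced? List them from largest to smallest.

126, 115, 8 bp

ApaI sites (GGGCCC) start at positions 50, 58, 184.
ApaI cuts after base 5 of each site (before the last base), so after positions 54, 62, 188.
Circular molecule, 3 cuts → 3 fragments:
  55–62 → 8 bp
  63–188 → 126 bp
  189–249 then 1–54 → 61 + 54 = 115 bp
Sorted largest to smallest: 126, 115, 8 bp.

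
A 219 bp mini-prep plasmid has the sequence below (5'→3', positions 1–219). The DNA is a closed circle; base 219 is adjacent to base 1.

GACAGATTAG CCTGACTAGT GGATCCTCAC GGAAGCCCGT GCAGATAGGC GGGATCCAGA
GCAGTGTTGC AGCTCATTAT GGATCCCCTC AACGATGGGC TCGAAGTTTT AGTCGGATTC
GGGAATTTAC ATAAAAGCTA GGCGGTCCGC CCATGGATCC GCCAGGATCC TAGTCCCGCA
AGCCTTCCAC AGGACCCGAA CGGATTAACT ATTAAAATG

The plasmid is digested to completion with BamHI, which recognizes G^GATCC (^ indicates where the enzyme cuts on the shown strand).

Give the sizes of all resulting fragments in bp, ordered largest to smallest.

BamHI sites (GGATCC) start at positions 21, 52, 81, 155, 165.
BamHI cuts after the first base of each site, so after positions 21, 52, 81, 155, 165.
Circular molecule, 5 cuts → 5 fragments:
  22–52 → 31 bp
  53–81 → 29 bp
  82–155 → 74 bp
  156–165 → 10 bp
  166–219 then 1–21 → 54 + 21 = 75 bp
Sorted largest to smallest: 75, 74, 31, 29, 10 bp.

75, 74, 31, 29, 10 bp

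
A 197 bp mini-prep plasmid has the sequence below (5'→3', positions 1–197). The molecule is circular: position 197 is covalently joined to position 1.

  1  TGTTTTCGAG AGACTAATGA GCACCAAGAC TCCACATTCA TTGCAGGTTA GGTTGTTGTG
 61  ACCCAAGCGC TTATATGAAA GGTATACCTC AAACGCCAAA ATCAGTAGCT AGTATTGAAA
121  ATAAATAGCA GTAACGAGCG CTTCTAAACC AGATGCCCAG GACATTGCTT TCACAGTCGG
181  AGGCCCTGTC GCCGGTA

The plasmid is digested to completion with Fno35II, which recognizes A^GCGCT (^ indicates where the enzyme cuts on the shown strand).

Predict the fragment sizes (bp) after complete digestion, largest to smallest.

126, 71 bp

Fno35II sites (AGCGCT) start at positions 66, 137.
Fno35II cuts after the first base of each site, so after positions 66, 137.
Circular molecule, 2 cuts → 2 fragments:
  67–137 → 71 bp
  138–197 then 1–66 → 60 + 66 = 126 bp
Sorted largest to smallest: 126, 71 bp.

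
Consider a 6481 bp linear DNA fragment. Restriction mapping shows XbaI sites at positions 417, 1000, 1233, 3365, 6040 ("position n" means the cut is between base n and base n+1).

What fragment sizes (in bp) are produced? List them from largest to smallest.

2675, 2132, 583, 441, 417, 233 bp

Linear molecule, 5 cuts → 6 fragments:
  417 − 0 = 417 bp
  1000 − 417 = 583 bp
  1233 − 1000 = 233 bp
  3365 − 1233 = 2132 bp
  6040 − 3365 = 2675 bp
  6481 − 6040 = 441 bp
Sorted largest to smallest: 2675, 2132, 583, 441, 417, 233 bp.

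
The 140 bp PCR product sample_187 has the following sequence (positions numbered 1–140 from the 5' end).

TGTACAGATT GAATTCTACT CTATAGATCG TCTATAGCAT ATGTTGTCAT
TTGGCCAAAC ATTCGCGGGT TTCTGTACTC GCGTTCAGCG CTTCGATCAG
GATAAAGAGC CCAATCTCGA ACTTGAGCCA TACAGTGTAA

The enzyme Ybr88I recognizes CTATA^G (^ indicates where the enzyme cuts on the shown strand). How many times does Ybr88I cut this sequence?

CTATAG occurs starting at positions 21, 32.
Ybr88I cuts at 2 sites.

2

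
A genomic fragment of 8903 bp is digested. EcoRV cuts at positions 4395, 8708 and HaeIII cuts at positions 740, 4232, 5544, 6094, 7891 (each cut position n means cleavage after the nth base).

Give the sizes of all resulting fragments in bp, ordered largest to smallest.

Combined cut positions (sorted): 740, 4232, 4395, 5544, 6094, 7891, 8708.
Linear molecule, 7 cuts → 8 fragments:
  740 − 0 = 740 bp
  4232 − 740 = 3492 bp
  4395 − 4232 = 163 bp
  5544 − 4395 = 1149 bp
  6094 − 5544 = 550 bp
  7891 − 6094 = 1797 bp
  8708 − 7891 = 817 bp
  8903 − 8708 = 195 bp
Sorted largest to smallest: 3492, 1797, 1149, 817, 740, 550, 195, 163 bp.

3492, 1797, 1149, 817, 740, 550, 195, 163 bp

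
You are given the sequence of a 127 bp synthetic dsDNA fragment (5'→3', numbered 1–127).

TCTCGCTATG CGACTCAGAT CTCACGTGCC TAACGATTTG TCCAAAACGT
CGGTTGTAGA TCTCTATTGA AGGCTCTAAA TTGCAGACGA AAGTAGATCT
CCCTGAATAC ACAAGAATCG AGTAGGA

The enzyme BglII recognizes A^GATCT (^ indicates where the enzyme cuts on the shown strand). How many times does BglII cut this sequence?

AGATCT occurs starting at positions 17, 58, 95.
BglII cuts at 3 sites.

3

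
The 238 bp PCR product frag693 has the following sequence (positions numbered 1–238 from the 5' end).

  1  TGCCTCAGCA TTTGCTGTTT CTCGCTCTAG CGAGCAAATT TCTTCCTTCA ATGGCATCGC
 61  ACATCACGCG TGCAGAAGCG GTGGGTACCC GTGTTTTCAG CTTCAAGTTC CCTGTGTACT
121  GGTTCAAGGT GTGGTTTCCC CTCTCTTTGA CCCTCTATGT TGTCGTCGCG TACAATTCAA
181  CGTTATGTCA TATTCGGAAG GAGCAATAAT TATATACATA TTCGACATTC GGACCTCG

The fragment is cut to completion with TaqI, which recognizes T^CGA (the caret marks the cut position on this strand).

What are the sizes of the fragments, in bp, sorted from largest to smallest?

222, 16 bp

The TaqI site (TCGA) starts at position 222.
TaqI cuts after the first base of each site, so after position 222.
Linear molecule, 1 cut → 2 fragments:
  1–222 → 222 bp
  223–238 → 16 bp
Sorted largest to smallest: 222, 16 bp.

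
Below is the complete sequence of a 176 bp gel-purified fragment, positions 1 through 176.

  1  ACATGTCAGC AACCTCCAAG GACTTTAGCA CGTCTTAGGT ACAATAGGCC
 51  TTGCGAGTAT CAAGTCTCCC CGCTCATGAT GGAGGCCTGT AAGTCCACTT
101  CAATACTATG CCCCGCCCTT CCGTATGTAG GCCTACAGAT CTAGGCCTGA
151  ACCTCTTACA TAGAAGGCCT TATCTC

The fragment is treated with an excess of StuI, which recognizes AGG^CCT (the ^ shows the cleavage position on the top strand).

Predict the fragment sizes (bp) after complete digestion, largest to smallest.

48, 46, 37, 22, 14, 9 bp

StuI sites (AGGCCT) start at positions 46, 83, 129, 143, 165.
StuI cuts after base 3 of each site, so after positions 48, 85, 131, 145, 167.
Linear molecule, 5 cuts → 6 fragments:
  1–48 → 48 bp
  49–85 → 37 bp
  86–131 → 46 bp
  132–145 → 14 bp
  146–167 → 22 bp
  168–176 → 9 bp
Sorted largest to smallest: 48, 46, 37, 22, 14, 9 bp.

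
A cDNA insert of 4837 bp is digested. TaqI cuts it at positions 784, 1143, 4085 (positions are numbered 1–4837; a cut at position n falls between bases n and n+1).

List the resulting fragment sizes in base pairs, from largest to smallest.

2942, 784, 752, 359 bp

Linear molecule, 3 cuts → 4 fragments:
  784 − 0 = 784 bp
  1143 − 784 = 359 bp
  4085 − 1143 = 2942 bp
  4837 − 4085 = 752 bp
Sorted largest to smallest: 2942, 784, 752, 359 bp.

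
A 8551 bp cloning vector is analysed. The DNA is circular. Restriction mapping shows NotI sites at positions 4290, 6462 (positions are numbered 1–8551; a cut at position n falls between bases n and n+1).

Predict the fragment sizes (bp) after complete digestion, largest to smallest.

6379, 2172 bp

Circular molecule, 2 cuts → 2 fragments:
  6462 − 4290 = 2172 bp
  wrap: 8551 − 6462 + 4290 = 6379 bp
Sorted largest to smallest: 6379, 2172 bp.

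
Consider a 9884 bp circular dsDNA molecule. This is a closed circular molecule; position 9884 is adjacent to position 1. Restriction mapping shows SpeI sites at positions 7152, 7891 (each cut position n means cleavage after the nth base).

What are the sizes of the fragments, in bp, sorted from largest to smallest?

9145, 739 bp

Circular molecule, 2 cuts → 2 fragments:
  7891 − 7152 = 739 bp
  wrap: 9884 − 7891 + 7152 = 9145 bp
Sorted largest to smallest: 9145, 739 bp.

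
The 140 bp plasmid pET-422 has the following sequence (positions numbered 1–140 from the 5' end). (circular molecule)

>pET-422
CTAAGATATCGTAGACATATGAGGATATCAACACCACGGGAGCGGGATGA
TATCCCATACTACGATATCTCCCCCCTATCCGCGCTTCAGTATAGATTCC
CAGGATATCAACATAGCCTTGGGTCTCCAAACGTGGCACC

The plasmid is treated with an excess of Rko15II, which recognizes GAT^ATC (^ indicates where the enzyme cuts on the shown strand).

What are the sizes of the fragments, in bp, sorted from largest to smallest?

Rko15II sites (GATATC) start at positions 5, 24, 49, 64, 104.
Rko15II cuts after base 3 of each site, so after positions 7, 26, 51, 66, 106.
Circular molecule, 5 cuts → 5 fragments:
  8–26 → 19 bp
  27–51 → 25 bp
  52–66 → 15 bp
  67–106 → 40 bp
  107–140 then 1–7 → 34 + 7 = 41 bp
Sorted largest to smallest: 41, 40, 25, 19, 15 bp.

41, 40, 25, 19, 15 bp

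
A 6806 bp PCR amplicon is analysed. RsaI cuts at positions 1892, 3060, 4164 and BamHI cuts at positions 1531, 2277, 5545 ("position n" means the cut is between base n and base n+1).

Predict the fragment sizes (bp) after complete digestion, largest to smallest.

1531, 1381, 1261, 1104, 783, 385, 361 bp

Combined cut positions (sorted): 1531, 1892, 2277, 3060, 4164, 5545.
Linear molecule, 6 cuts → 7 fragments:
  1531 − 0 = 1531 bp
  1892 − 1531 = 361 bp
  2277 − 1892 = 385 bp
  3060 − 2277 = 783 bp
  4164 − 3060 = 1104 bp
  5545 − 4164 = 1381 bp
  6806 − 5545 = 1261 bp
Sorted largest to smallest: 1531, 1381, 1261, 1104, 783, 385, 361 bp.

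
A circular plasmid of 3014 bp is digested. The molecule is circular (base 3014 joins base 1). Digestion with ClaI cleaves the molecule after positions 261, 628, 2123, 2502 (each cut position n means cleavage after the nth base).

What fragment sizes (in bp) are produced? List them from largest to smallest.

1495, 773, 379, 367 bp

Circular molecule, 4 cuts → 4 fragments:
  628 − 261 = 367 bp
  2123 − 628 = 1495 bp
  2502 − 2123 = 379 bp
  wrap: 3014 − 2502 + 261 = 773 bp
Sorted largest to smallest: 1495, 773, 379, 367 bp.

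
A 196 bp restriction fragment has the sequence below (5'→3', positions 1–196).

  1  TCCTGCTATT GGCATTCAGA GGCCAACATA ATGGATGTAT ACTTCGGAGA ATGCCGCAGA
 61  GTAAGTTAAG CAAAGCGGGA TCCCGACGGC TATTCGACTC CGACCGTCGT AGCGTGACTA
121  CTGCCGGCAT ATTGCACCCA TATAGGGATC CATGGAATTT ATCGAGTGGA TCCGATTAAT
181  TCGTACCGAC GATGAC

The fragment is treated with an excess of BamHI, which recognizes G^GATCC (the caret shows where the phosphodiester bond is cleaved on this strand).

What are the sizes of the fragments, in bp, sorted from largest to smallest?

BamHI sites (GGATCC) start at positions 78, 146, 168.
BamHI cuts after the first base of each site, so after positions 78, 146, 168.
Linear molecule, 3 cuts → 4 fragments:
  1–78 → 78 bp
  79–146 → 68 bp
  147–168 → 22 bp
  169–196 → 28 bp
Sorted largest to smallest: 78, 68, 28, 22 bp.

78, 68, 28, 22 bp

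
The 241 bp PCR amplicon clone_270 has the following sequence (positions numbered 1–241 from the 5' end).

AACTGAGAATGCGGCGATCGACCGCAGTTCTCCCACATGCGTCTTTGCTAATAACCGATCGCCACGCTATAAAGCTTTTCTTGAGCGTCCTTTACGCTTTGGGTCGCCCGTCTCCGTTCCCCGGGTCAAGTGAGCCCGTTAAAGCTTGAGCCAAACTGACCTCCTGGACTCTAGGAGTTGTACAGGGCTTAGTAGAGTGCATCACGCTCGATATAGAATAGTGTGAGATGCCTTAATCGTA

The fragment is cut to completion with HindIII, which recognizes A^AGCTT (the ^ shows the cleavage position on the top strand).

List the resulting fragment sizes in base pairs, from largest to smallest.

HindIII sites (AAGCTT) start at positions 72, 142.
HindIII cuts after the first base of each site, so after positions 72, 142.
Linear molecule, 2 cuts → 3 fragments:
  1–72 → 72 bp
  73–142 → 70 bp
  143–241 → 99 bp
Sorted largest to smallest: 99, 72, 70 bp.

99, 72, 70 bp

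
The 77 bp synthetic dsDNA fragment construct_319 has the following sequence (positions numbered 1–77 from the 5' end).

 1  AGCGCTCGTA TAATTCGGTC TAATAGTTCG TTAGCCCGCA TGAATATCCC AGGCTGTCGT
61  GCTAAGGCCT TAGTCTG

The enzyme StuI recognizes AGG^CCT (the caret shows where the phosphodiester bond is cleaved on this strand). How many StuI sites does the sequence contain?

AGGCCT occurs starting at position 65.
StuI cuts at 1 site.

1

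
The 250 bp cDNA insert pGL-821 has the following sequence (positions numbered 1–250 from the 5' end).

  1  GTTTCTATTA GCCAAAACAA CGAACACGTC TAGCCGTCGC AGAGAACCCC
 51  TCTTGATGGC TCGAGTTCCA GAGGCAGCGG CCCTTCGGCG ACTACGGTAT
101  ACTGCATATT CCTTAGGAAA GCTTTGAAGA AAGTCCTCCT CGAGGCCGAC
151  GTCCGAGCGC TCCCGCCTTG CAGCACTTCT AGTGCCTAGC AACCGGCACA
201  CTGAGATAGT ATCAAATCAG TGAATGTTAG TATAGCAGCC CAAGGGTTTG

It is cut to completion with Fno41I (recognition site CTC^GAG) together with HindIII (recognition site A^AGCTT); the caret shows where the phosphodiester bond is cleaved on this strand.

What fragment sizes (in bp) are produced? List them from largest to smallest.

109, 62, 57, 22 bp

Fno41I sites (CTCGAG) start at positions 60, 139.
Fno41I cuts after base 3 of each site, so after positions 62, 141.
The HindIII site (AAGCTT) starts at position 119.
HindIII cuts after the first base of each site, so after position 119.
Combined cut positions: 62, 119, 141.
Linear molecule, 3 cuts → 4 fragments:
  1–62 → 62 bp
  63–119 → 57 bp
  120–141 → 22 bp
  142–250 → 109 bp
Sorted largest to smallest: 109, 62, 57, 22 bp.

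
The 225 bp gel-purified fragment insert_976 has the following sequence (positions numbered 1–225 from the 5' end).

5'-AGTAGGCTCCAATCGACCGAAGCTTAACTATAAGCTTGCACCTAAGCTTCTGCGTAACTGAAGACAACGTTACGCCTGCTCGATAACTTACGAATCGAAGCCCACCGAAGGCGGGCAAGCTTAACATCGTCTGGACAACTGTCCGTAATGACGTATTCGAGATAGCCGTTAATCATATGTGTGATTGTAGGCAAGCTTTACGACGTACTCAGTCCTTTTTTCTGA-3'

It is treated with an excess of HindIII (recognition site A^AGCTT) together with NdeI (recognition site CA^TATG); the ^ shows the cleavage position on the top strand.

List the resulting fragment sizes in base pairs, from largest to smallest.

HindIII sites (AAGCTT) start at positions 20, 32, 44, 117, 193.
HindIII cuts after the first base of each site, so after positions 20, 32, 44, 117, 193.
The NdeI site (CATATG) starts at position 174.
NdeI cuts after base 2 of each site, so after position 175.
Combined cut positions: 20, 32, 44, 117, 175, 193.
Linear molecule, 6 cuts → 7 fragments:
  1–20 → 20 bp
  21–32 → 12 bp
  33–44 → 12 bp
  45–117 → 73 bp
  118–175 → 58 bp
  176–193 → 18 bp
  194–225 → 32 bp
Sorted largest to smallest: 73, 58, 32, 20, 18, 12, 12 bp.

73, 58, 32, 20, 18, 12, 12 bp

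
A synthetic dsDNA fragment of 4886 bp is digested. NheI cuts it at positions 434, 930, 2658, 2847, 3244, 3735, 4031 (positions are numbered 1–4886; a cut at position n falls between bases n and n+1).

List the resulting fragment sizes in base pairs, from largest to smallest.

Linear molecule, 7 cuts → 8 fragments:
  434 − 0 = 434 bp
  930 − 434 = 496 bp
  2658 − 930 = 1728 bp
  2847 − 2658 = 189 bp
  3244 − 2847 = 397 bp
  3735 − 3244 = 491 bp
  4031 − 3735 = 296 bp
  4886 − 4031 = 855 bp
Sorted largest to smallest: 1728, 855, 496, 491, 434, 397, 296, 189 bp.

1728, 855, 496, 491, 434, 397, 296, 189 bp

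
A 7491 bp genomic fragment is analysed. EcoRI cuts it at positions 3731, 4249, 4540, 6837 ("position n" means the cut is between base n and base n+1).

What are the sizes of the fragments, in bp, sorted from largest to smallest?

3731, 2297, 654, 518, 291 bp

Linear molecule, 4 cuts → 5 fragments:
  3731 − 0 = 3731 bp
  4249 − 3731 = 518 bp
  4540 − 4249 = 291 bp
  6837 − 4540 = 2297 bp
  7491 − 6837 = 654 bp
Sorted largest to smallest: 3731, 2297, 654, 518, 291 bp.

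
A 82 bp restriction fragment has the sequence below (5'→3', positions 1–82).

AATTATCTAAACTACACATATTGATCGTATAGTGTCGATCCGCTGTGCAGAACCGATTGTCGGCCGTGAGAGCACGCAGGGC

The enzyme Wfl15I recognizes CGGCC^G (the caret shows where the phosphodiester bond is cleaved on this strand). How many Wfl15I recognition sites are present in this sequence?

1

CGGCCG occurs starting at position 61.
Wfl15I cuts at 1 site.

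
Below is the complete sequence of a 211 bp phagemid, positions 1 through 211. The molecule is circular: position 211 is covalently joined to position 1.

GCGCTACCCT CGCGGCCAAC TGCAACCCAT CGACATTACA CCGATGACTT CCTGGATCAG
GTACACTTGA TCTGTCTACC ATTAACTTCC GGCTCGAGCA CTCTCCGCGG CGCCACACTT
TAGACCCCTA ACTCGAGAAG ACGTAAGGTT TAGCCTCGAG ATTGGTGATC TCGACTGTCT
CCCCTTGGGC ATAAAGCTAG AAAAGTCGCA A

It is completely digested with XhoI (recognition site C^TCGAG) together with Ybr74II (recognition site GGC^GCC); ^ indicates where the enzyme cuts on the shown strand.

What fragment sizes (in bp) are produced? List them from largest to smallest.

XhoI sites (CTCGAG) start at positions 93, 132, 155.
XhoI cuts after the first base of each site, so after positions 93, 132, 155.
The Ybr74II site (GGCGCC) starts at position 109.
Ybr74II cuts after base 3 of each site, so after position 111.
Combined cut positions: 93, 111, 132, 155.
Circular molecule, 4 cuts → 4 fragments:
  94–111 → 18 bp
  112–132 → 21 bp
  133–155 → 23 bp
  156–211 then 1–93 → 56 + 93 = 149 bp
Sorted largest to smallest: 149, 23, 21, 18 bp.

149, 23, 21, 18 bp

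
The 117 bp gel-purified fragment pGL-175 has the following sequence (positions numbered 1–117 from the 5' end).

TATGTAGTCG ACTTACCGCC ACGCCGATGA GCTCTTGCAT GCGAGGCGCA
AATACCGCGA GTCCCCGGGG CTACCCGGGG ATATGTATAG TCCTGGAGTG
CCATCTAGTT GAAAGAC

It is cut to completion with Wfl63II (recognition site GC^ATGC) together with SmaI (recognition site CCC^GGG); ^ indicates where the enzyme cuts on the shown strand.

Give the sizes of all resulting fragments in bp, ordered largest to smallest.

41, 38, 28, 10 bp

The Wfl63II site (GCATGC) starts at position 37.
Wfl63II cuts after base 2 of each site, so after position 38.
SmaI sites (CCCGGG) start at positions 64, 74.
SmaI cuts after base 3 of each site, so after positions 66, 76.
Combined cut positions: 38, 66, 76.
Linear molecule, 3 cuts → 4 fragments:
  1–38 → 38 bp
  39–66 → 28 bp
  67–76 → 10 bp
  77–117 → 41 bp
Sorted largest to smallest: 41, 38, 28, 10 bp.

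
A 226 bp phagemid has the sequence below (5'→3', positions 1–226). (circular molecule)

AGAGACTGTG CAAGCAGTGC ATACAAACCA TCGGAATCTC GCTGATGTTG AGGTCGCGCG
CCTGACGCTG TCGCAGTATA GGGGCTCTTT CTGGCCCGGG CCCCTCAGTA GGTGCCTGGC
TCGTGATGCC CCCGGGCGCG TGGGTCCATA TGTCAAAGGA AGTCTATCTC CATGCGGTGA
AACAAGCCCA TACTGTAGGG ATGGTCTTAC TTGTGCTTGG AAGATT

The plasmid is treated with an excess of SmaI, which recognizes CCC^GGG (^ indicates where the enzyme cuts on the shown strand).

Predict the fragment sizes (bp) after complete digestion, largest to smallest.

SmaI sites (CCCGGG) start at positions 95, 131.
SmaI cuts after base 3 of each site, so after positions 97, 133.
Circular molecule, 2 cuts → 2 fragments:
  98–133 → 36 bp
  134–226 then 1–97 → 93 + 97 = 190 bp
Sorted largest to smallest: 190, 36 bp.

190, 36 bp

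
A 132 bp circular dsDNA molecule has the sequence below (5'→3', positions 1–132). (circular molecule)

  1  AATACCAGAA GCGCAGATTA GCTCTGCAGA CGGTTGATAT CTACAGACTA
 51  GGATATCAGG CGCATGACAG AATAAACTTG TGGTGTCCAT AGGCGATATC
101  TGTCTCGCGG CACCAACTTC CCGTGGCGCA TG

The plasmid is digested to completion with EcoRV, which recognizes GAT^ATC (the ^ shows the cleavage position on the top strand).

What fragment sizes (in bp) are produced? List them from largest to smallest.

EcoRV sites (GATATC) start at positions 36, 52, 95.
EcoRV cuts after base 3 of each site, so after positions 38, 54, 97.
Circular molecule, 3 cuts → 3 fragments:
  39–54 → 16 bp
  55–97 → 43 bp
  98–132 then 1–38 → 35 + 38 = 73 bp
Sorted largest to smallest: 73, 43, 16 bp.

73, 43, 16 bp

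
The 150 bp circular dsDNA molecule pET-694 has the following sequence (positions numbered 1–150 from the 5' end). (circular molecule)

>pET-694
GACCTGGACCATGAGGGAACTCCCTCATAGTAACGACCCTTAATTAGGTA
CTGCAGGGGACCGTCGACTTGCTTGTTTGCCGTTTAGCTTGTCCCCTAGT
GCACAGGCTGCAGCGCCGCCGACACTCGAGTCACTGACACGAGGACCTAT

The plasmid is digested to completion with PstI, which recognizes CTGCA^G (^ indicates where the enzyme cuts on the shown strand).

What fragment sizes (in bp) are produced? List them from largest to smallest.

PstI sites (CTGCAG) start at positions 51, 108.
PstI cuts after base 5 of each site (before the last base), so after positions 55, 112.
Circular molecule, 2 cuts → 2 fragments:
  56–112 → 57 bp
  113–150 then 1–55 → 38 + 55 = 93 bp
Sorted largest to smallest: 93, 57 bp.

93, 57 bp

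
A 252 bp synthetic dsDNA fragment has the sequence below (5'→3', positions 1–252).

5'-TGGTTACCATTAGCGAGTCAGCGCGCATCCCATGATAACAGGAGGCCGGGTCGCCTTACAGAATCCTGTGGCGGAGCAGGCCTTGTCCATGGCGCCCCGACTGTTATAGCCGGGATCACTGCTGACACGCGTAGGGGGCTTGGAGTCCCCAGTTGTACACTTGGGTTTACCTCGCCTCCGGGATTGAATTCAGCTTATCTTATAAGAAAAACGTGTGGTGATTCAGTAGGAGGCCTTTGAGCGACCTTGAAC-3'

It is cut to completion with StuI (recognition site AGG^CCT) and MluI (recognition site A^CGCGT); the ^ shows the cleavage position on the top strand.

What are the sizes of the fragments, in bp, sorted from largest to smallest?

StuI sites (AGGCCT) start at positions 78, 231.
StuI cuts after base 3 of each site, so after positions 80, 233.
The MluI site (ACGCGT) starts at position 127.
MluI cuts after the first base of each site, so after position 127.
Combined cut positions: 80, 127, 233.
Linear molecule, 3 cuts → 4 fragments:
  1–80 → 80 bp
  81–127 → 47 bp
  128–233 → 106 bp
  234–252 → 19 bp
Sorted largest to smallest: 106, 80, 47, 19 bp.

106, 80, 47, 19 bp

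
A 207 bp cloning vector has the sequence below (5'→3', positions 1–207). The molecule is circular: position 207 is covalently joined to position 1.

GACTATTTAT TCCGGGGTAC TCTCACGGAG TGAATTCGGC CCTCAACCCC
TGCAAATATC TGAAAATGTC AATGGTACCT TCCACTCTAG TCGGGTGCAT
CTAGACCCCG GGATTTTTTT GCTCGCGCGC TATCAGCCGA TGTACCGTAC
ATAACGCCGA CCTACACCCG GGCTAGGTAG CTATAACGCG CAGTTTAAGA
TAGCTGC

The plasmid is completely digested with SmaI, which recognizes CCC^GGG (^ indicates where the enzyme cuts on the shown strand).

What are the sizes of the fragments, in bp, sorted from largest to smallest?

SmaI sites (CCCGGG) start at positions 107, 167.
SmaI cuts after base 3 of each site, so after positions 109, 169.
Circular molecule, 2 cuts → 2 fragments:
  110–169 → 60 bp
  170–207 then 1–109 → 38 + 109 = 147 bp
Sorted largest to smallest: 147, 60 bp.

147, 60 bp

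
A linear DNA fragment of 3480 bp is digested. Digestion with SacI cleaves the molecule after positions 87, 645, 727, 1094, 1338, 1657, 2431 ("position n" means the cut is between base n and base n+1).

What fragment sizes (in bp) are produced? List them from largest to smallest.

Linear molecule, 7 cuts → 8 fragments:
  87 − 0 = 87 bp
  645 − 87 = 558 bp
  727 − 645 = 82 bp
  1094 − 727 = 367 bp
  1338 − 1094 = 244 bp
  1657 − 1338 = 319 bp
  2431 − 1657 = 774 bp
  3480 − 2431 = 1049 bp
Sorted largest to smallest: 1049, 774, 558, 367, 319, 244, 87, 82 bp.

1049, 774, 558, 367, 319, 244, 87, 82 bp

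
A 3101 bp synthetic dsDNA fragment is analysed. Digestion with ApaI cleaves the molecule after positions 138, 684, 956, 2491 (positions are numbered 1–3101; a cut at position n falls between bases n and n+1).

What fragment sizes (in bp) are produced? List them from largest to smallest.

1535, 610, 546, 272, 138 bp

Linear molecule, 4 cuts → 5 fragments:
  138 − 0 = 138 bp
  684 − 138 = 546 bp
  956 − 684 = 272 bp
  2491 − 956 = 1535 bp
  3101 − 2491 = 610 bp
Sorted largest to smallest: 1535, 610, 546, 272, 138 bp.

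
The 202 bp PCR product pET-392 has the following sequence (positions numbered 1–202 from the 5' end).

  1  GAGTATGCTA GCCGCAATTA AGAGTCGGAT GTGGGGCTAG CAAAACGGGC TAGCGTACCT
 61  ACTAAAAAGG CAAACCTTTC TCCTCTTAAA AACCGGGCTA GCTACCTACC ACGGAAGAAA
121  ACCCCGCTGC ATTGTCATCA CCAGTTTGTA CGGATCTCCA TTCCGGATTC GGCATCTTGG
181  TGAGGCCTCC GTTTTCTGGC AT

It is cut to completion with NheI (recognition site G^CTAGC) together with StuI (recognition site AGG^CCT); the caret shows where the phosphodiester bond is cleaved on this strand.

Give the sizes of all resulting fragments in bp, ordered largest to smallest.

NheI sites (GCTAGC) start at positions 7, 36, 49, 97.
NheI cuts after the first base of each site, so after positions 7, 36, 49, 97.
The StuI site (AGGCCT) starts at position 183.
StuI cuts after base 3 of each site, so after position 185.
Combined cut positions: 7, 36, 49, 97, 185.
Linear molecule, 5 cuts → 6 fragments:
  1–7 → 7 bp
  8–36 → 29 bp
  37–49 → 13 bp
  50–97 → 48 bp
  98–185 → 88 bp
  186–202 → 17 bp
Sorted largest to smallest: 88, 48, 29, 17, 13, 7 bp.

88, 48, 29, 17, 13, 7 bp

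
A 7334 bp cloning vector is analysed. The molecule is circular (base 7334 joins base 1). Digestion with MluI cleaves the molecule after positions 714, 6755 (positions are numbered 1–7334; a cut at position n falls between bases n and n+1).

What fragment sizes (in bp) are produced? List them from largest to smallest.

6041, 1293 bp

Circular molecule, 2 cuts → 2 fragments:
  6755 − 714 = 6041 bp
  wrap: 7334 − 6755 + 714 = 1293 bp
Sorted largest to smallest: 6041, 1293 bp.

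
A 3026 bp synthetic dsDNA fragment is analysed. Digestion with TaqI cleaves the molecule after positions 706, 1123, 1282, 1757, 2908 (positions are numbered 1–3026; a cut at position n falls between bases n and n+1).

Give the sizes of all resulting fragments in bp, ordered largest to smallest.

1151, 706, 475, 417, 159, 118 bp

Linear molecule, 5 cuts → 6 fragments:
  706 − 0 = 706 bp
  1123 − 706 = 417 bp
  1282 − 1123 = 159 bp
  1757 − 1282 = 475 bp
  2908 − 1757 = 1151 bp
  3026 − 2908 = 118 bp
Sorted largest to smallest: 1151, 706, 475, 417, 159, 118 bp.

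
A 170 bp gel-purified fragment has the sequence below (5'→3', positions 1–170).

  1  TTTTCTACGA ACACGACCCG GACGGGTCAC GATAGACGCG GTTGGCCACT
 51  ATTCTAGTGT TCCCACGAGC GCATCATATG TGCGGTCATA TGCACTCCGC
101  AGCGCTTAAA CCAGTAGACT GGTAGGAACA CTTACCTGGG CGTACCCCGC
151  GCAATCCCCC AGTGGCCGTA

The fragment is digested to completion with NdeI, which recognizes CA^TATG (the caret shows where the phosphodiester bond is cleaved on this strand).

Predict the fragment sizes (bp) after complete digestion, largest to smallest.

NdeI sites (CATATG) start at positions 75, 87.
NdeI cuts after base 2 of each site, so after positions 76, 88.
Linear molecule, 2 cuts → 3 fragments:
  1–76 → 76 bp
  77–88 → 12 bp
  89–170 → 82 bp
Sorted largest to smallest: 82, 76, 12 bp.

82, 76, 12 bp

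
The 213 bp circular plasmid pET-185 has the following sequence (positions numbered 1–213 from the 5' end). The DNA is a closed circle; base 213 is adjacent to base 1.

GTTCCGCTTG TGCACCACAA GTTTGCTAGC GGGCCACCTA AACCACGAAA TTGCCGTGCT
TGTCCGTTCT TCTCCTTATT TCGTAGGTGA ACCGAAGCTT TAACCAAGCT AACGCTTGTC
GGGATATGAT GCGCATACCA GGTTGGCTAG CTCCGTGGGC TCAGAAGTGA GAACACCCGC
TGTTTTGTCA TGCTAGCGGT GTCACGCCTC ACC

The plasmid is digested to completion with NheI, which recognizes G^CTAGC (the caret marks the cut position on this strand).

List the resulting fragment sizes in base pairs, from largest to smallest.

121, 46, 46 bp

NheI sites (GCTAGC) start at positions 25, 146, 192.
NheI cuts after the first base of each site, so after positions 25, 146, 192.
Circular molecule, 3 cuts → 3 fragments:
  26–146 → 121 bp
  147–192 → 46 bp
  193–213 then 1–25 → 21 + 25 = 46 bp
Sorted largest to smallest: 121, 46, 46 bp.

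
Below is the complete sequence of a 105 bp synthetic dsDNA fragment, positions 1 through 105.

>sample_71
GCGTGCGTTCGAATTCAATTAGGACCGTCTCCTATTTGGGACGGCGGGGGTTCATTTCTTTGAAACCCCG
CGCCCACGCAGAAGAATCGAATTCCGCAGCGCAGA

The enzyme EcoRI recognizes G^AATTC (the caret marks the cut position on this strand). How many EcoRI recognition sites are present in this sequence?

2

GAATTC occurs starting at positions 11, 89.
EcoRI cuts at 2 sites.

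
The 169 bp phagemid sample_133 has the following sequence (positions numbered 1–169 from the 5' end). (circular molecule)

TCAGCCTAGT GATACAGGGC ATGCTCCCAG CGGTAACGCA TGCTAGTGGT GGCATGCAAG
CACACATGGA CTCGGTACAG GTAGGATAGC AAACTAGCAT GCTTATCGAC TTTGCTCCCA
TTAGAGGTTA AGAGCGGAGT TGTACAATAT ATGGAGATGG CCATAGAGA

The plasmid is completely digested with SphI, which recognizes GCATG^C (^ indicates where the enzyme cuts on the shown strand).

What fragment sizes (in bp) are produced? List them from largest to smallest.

91, 45, 19, 14 bp

SphI sites (GCATGC) start at positions 19, 38, 52, 97.
SphI cuts after base 5 of each site (before the last base), so after positions 23, 42, 56, 101.
Circular molecule, 4 cuts → 4 fragments:
  24–42 → 19 bp
  43–56 → 14 bp
  57–101 → 45 bp
  102–169 then 1–23 → 68 + 23 = 91 bp
Sorted largest to smallest: 91, 45, 19, 14 bp.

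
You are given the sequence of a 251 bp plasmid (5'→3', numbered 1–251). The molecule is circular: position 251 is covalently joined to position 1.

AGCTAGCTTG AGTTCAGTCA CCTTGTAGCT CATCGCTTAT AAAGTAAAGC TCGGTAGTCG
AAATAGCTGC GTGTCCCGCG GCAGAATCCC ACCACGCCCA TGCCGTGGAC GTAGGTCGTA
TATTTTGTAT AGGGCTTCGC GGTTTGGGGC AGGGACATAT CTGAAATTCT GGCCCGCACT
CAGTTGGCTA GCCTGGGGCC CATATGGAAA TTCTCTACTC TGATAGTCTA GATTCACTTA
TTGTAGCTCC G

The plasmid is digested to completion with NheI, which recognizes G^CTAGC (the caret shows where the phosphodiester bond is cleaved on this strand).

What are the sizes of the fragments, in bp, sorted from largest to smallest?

185, 66 bp

NheI sites (GCTAGC) start at positions 2, 187.
NheI cuts after the first base of each site, so after positions 2, 187.
Circular molecule, 2 cuts → 2 fragments:
  3–187 → 185 bp
  188–251 then 1–2 → 64 + 2 = 66 bp
Sorted largest to smallest: 185, 66 bp.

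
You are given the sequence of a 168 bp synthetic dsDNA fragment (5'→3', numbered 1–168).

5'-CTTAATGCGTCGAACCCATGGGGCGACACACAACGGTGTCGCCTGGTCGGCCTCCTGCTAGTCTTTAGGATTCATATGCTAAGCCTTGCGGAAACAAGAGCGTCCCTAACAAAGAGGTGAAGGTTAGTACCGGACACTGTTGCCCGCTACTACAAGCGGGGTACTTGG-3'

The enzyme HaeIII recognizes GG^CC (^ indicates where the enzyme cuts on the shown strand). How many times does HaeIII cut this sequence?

GGCC occurs starting at position 49.
HaeIII cuts at 1 site.

1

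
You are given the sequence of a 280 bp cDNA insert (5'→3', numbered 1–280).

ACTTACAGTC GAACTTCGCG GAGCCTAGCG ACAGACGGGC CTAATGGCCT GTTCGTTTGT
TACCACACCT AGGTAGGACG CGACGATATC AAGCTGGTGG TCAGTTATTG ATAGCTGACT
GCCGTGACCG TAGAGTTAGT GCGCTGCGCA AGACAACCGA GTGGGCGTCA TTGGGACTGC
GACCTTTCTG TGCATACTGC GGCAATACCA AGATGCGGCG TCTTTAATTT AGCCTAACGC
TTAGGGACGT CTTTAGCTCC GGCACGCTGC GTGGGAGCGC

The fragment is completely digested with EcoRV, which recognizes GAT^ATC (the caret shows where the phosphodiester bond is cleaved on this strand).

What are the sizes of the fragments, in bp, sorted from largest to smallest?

193, 87 bp

The EcoRV site (GATATC) starts at position 85.
EcoRV cuts after base 3 of each site, so after position 87.
Linear molecule, 1 cut → 2 fragments:
  1–87 → 87 bp
  88–280 → 193 bp
Sorted largest to smallest: 193, 87 bp.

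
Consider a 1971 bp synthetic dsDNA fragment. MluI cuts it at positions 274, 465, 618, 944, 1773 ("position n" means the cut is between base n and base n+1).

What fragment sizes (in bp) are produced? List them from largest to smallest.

Linear molecule, 5 cuts → 6 fragments:
  274 − 0 = 274 bp
  465 − 274 = 191 bp
  618 − 465 = 153 bp
  944 − 618 = 326 bp
  1773 − 944 = 829 bp
  1971 − 1773 = 198 bp
Sorted largest to smallest: 829, 326, 274, 198, 191, 153 bp.

829, 326, 274, 198, 191, 153 bp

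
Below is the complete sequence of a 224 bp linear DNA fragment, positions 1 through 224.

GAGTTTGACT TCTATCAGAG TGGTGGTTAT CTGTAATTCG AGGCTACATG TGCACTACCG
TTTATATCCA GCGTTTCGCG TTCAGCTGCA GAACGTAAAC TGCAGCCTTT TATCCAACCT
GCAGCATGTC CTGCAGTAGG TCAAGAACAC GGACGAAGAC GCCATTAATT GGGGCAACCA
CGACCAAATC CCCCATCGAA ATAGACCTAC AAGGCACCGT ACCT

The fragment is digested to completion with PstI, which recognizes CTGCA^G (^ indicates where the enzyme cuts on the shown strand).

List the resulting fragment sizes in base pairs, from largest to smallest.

90, 89, 19, 14, 12 bp

PstI sites (CTGCAG) start at positions 86, 100, 119, 131.
PstI cuts after base 5 of each site (before the last base), so after positions 90, 104, 123, 135.
Linear molecule, 4 cuts → 5 fragments:
  1–90 → 90 bp
  91–104 → 14 bp
  105–123 → 19 bp
  124–135 → 12 bp
  136–224 → 89 bp
Sorted largest to smallest: 90, 89, 19, 14, 12 bp.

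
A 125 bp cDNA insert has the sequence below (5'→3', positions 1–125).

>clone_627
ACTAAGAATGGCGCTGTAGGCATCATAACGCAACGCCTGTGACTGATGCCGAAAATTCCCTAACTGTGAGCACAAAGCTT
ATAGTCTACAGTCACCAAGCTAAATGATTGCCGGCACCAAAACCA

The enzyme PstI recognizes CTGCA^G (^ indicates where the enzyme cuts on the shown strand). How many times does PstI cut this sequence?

0

No occurrence of CTGCAG is present in the sequence.
PstI does not cut: 0 sites.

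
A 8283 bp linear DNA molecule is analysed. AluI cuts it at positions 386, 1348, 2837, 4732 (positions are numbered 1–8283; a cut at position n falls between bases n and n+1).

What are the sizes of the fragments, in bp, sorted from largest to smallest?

Linear molecule, 4 cuts → 5 fragments:
  386 − 0 = 386 bp
  1348 − 386 = 962 bp
  2837 − 1348 = 1489 bp
  4732 − 2837 = 1895 bp
  8283 − 4732 = 3551 bp
Sorted largest to smallest: 3551, 1895, 1489, 962, 386 bp.

3551, 1895, 1489, 962, 386 bp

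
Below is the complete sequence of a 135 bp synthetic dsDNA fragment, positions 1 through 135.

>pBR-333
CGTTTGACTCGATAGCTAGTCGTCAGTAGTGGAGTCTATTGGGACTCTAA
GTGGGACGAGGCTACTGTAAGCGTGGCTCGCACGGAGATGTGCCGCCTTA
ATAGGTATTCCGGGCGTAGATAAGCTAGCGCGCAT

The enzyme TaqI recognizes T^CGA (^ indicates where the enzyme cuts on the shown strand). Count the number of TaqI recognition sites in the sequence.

1

TCGA occurs starting at position 9.
TaqI cuts at 1 site.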